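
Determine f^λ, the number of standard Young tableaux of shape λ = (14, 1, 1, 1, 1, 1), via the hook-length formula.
# SYT of shape (14, 1, 1, 1, 1, 1) = 8568

Hook-length formula: f^λ = n! / Π hook(c), product over all cells c of the Young diagram. For λ = (14, 1, 1, 1, 1, 1), n = 19 boxes. Hook lengths by row (left-to-right, top-to-bottom): [19, 13, 12, 11, 10, 9, 8, 7, 6, 5, 4, 3, 2, 1]; [5]; [4]; [3]; [2]; [1]. Product of hooks = 14197607424000. So f^λ = 19! / 14197607424000 = 121645100408832000 / 14197607424000 = 8568.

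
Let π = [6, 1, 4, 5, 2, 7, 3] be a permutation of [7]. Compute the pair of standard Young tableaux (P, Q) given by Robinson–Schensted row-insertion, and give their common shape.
P = [1, 2, 3, 7] / [4, 5] / [6];  Q = [1, 3, 4, 6] / [2, 7] / [5];  common shape = (4, 2, 1)

Row-insert the values π_1, π_2, … into P one at a time, bumping the leftmost entry strictly greater than the inserted value down to the next row. The recording tableau Q records, in position (i, j), the step at which that cell was added to P.
  Insert 6 (step 1): P = [6];  Q = [1]
  Insert 1 (step 2): P = [1] / [6];  Q = [1] / [2]
  Insert 4 (step 3): P = [1, 4] / [6];  Q = [1, 3] / [2]
  Insert 5 (step 4): P = [1, 4, 5] / [6];  Q = [1, 3, 4] / [2]
  Insert 2 (step 5): P = [1, 2, 5] / [4] / [6];  Q = [1, 3, 4] / [2] / [5]
  Insert 7 (step 6): P = [1, 2, 5, 7] / [4] / [6];  Q = [1, 3, 4, 6] / [2] / [5]
  Insert 3 (step 7): P = [1, 2, 3, 7] / [4, 5] / [6];  Q = [1, 3, 4, 6] / [2, 7] / [5]
Final shape: (4, 2, 1).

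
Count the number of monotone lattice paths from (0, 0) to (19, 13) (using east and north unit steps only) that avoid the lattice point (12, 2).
Number of paths = 344477616

Total paths from (0, 0) to (19, 13): C(32, 19) = 347373600. Paths through (12, 2): (paths (0, 0) → (12, 2)) × (paths (12, 2) → (19, 13)) = C(14, 12) · C(18, 7) = 91 · 31824 = 2895984. Avoidance count = 347373600 − 2895984 = 344477616.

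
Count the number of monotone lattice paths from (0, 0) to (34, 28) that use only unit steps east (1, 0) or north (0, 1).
Number of paths = 349615716557887465

A monotone lattice path from (0, 0) to (34, 28) consists of 34 east steps and 28 north steps in some order, so it is determined by which 34 of the 62 steps are east. The count is C(62, 34) = 349615716557887465.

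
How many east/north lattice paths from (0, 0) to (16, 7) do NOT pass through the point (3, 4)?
Number of paths = 225557

Total paths from (0, 0) to (16, 7): C(23, 16) = 245157. Paths through (3, 4): (paths (0, 0) → (3, 4)) × (paths (3, 4) → (16, 7)) = C(7, 3) · C(16, 13) = 35 · 560 = 19600. Avoidance count = 245157 − 19600 = 225557.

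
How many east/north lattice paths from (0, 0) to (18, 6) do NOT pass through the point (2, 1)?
Number of paths = 73549

Total paths from (0, 0) to (18, 6): C(24, 18) = 134596. Paths through (2, 1): (paths (0, 0) → (2, 1)) × (paths (2, 1) → (18, 6)) = C(3, 2) · C(21, 16) = 3 · 20349 = 61047. Avoidance count = 134596 − 61047 = 73549.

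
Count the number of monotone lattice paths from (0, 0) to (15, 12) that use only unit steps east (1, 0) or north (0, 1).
Number of paths = 17383860

A monotone lattice path from (0, 0) to (15, 12) consists of 15 east steps and 12 north steps in some order, so it is determined by which 15 of the 27 steps are east. The count is C(27, 15) = 17383860.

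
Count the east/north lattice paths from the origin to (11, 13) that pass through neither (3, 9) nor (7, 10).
Number of paths = 1745064

Inclusion–exclusion. Total paths: C(24, 11) = 2496144. Through P₁: C(12, 3)·C(12, 8) = 108900. Through P₂: C(17, 7)·C(7, 4) = 680680. Since P₁ is strictly southwest of P₂, a monotone path through both must visit P₁ then P₂; paths through both = C(12, 3)·C(5, 4)·C(7, 4) = 38500. Avoid both = 2496144 − 108900 − 680680 + 38500 = 1745064.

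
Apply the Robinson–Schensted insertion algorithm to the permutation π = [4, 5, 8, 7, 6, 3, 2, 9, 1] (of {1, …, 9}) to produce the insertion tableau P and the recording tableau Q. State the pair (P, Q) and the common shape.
P = [1, 5, 6, 9] / [2] / [3] / [4] / [7] / [8];  Q = [1, 2, 3, 8] / [4] / [5] / [6] / [7] / [9];  common shape = (4, 1, 1, 1, 1, 1)

Row-insert the values π_1, π_2, … into P one at a time, bumping the leftmost entry strictly greater than the inserted value down to the next row. The recording tableau Q records, in position (i, j), the step at which that cell was added to P.
  Insert 4 (step 1): P = [4];  Q = [1]
  Insert 5 (step 2): P = [4, 5];  Q = [1, 2]
  Insert 8 (step 3): P = [4, 5, 8];  Q = [1, 2, 3]
  Insert 7 (step 4): P = [4, 5, 7] / [8];  Q = [1, 2, 3] / [4]
  Insert 6 (step 5): P = [4, 5, 6] / [7] / [8];  Q = [1, 2, 3] / [4] / [5]
  Insert 3 (step 6): P = [3, 5, 6] / [4] / [7] / [8];  Q = [1, 2, 3] / [4] / [5] / [6]
  Insert 2 (step 7): P = [2, 5, 6] / [3] / [4] / [7] / [8];  Q = [1, 2, 3] / [4] / [5] / [6] / [7]
  Insert 9 (step 8): P = [2, 5, 6, 9] / [3] / [4] / [7] / [8];  Q = [1, 2, 3, 8] / [4] / [5] / [6] / [7]
  Insert 1 (step 9): P = [1, 5, 6, 9] / [2] / [3] / [4] / [7] / [8];  Q = [1, 2, 3, 8] / [4] / [5] / [6] / [7] / [9]
Final shape: (4, 1, 1, 1, 1, 1).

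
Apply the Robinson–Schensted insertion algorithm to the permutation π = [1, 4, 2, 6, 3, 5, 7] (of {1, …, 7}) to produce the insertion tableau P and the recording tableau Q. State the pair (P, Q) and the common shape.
P = [1, 2, 3, 5, 7] / [4, 6];  Q = [1, 2, 4, 6, 7] / [3, 5];  common shape = (5, 2)

Row-insert the values π_1, π_2, … into P one at a time, bumping the leftmost entry strictly greater than the inserted value down to the next row. The recording tableau Q records, in position (i, j), the step at which that cell was added to P.
  Insert 1 (step 1): P = [1];  Q = [1]
  Insert 4 (step 2): P = [1, 4];  Q = [1, 2]
  Insert 2 (step 3): P = [1, 2] / [4];  Q = [1, 2] / [3]
  Insert 6 (step 4): P = [1, 2, 6] / [4];  Q = [1, 2, 4] / [3]
  Insert 3 (step 5): P = [1, 2, 3] / [4, 6];  Q = [1, 2, 4] / [3, 5]
  Insert 5 (step 6): P = [1, 2, 3, 5] / [4, 6];  Q = [1, 2, 4, 6] / [3, 5]
  Insert 7 (step 7): P = [1, 2, 3, 5, 7] / [4, 6];  Q = [1, 2, 4, 6, 7] / [3, 5]
Final shape: (5, 2).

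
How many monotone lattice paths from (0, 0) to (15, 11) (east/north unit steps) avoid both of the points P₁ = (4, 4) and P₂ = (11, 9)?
Number of paths = 3810680

Inclusion–exclusion. Total paths: C(26, 15) = 7726160. Through P₁: C(8, 4)·C(18, 11) = 2227680. Through P₂: C(20, 11)·C(6, 4) = 2519400. Since P₁ is strictly southwest of P₂, a monotone path through both must visit P₁ then P₂; paths through both = C(8, 4)·C(12, 7)·C(6, 4) = 831600. Avoid both = 7726160 − 2227680 − 2519400 + 831600 = 3810680.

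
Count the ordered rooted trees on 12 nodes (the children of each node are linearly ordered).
C_11 = 58786

These ordered rooted trees are counted by the Catalan number C_n = (1/(n + 1)) · C(2n, n). For n = 11: C_11 = (1/12) · C(22, 11) = 705432/12 = 58786.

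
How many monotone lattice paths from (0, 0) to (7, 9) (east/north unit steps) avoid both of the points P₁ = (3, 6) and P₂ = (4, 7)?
Number of paths = 6880

Inclusion–exclusion. Total paths: C(16, 7) = 11440. Through P₁: C(9, 3)·C(7, 4) = 2940. Through P₂: C(11, 4)·C(5, 3) = 3300. Since P₁ is strictly southwest of P₂, a monotone path through both must visit P₁ then P₂; paths through both = C(9, 3)·C(2, 1)·C(5, 3) = 1680. Avoid both = 11440 − 2940 − 3300 + 1680 = 6880.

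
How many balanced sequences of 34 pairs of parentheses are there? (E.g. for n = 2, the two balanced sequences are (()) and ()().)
C_34 = 812944042149730764

These balanced parentheses are counted by the Catalan number C_n = (1/(n + 1)) · C(2n, n). For n = 34: C_34 = (1/35) · C(68, 34) = 28453041475240576740/35 = 812944042149730764.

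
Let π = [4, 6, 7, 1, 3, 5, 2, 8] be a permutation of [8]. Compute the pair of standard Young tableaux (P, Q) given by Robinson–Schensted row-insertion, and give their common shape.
P = [1, 2, 5, 8] / [3, 6, 7] / [4];  Q = [1, 2, 3, 8] / [4, 5, 6] / [7];  common shape = (4, 3, 1)

Row-insert the values π_1, π_2, … into P one at a time, bumping the leftmost entry strictly greater than the inserted value down to the next row. The recording tableau Q records, in position (i, j), the step at which that cell was added to P.
  Insert 4 (step 1): P = [4];  Q = [1]
  Insert 6 (step 2): P = [4, 6];  Q = [1, 2]
  Insert 7 (step 3): P = [4, 6, 7];  Q = [1, 2, 3]
  Insert 1 (step 4): P = [1, 6, 7] / [4];  Q = [1, 2, 3] / [4]
  Insert 3 (step 5): P = [1, 3, 7] / [4, 6];  Q = [1, 2, 3] / [4, 5]
  Insert 5 (step 6): P = [1, 3, 5] / [4, 6, 7];  Q = [1, 2, 3] / [4, 5, 6]
  Insert 2 (step 7): P = [1, 2, 5] / [3, 6, 7] / [4];  Q = [1, 2, 3] / [4, 5, 6] / [7]
  Insert 8 (step 8): P = [1, 2, 5, 8] / [3, 6, 7] / [4];  Q = [1, 2, 3, 8] / [4, 5, 6] / [7]
Final shape: (4, 3, 1).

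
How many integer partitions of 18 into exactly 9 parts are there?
p(18, 9 parts) = 30

Partitions of n into exactly k parts are in bijection with partitions of n − k into at most k parts (subtract 1 from each part). So p(18, exactly 9) = p(9, parts ≤ 9). Computing via the recurrence p(m, j) = p(m, j−1) + p(m−j, j) gives 30.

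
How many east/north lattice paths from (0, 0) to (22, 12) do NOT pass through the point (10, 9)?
Number of paths = 506322050

Total paths from (0, 0) to (22, 12): C(34, 22) = 548354040. Paths through (10, 9): (paths (0, 0) → (10, 9)) × (paths (10, 9) → (22, 12)) = C(19, 10) · C(15, 12) = 92378 · 455 = 42031990. Avoidance count = 548354040 − 42031990 = 506322050.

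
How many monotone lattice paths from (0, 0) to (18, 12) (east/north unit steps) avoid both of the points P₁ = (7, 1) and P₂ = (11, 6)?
Number of paths = 61342281

Inclusion–exclusion. Total paths: C(30, 18) = 86493225. Through P₁: C(8, 7)·C(22, 11) = 5643456. Through P₂: C(17, 11)·C(13, 7) = 21237216. Since P₁ is strictly southwest of P₂, a monotone path through both must visit P₁ then P₂; paths through both = C(8, 7)·C(9, 4)·C(13, 7) = 1729728. Avoid both = 86493225 − 5643456 − 21237216 + 1729728 = 61342281.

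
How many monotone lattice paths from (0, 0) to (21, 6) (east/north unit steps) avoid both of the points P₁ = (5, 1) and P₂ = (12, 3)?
Number of paths = 121336

Inclusion–exclusion. Total paths: C(27, 21) = 296010. Through P₁: C(6, 5)·C(21, 16) = 122094. Through P₂: C(15, 12)·C(12, 9) = 100100. Since P₁ is strictly southwest of P₂, a monotone path through both must visit P₁ then P₂; paths through both = C(6, 5)·C(9, 7)·C(12, 9) = 47520. Avoid both = 296010 − 122094 − 100100 + 47520 = 121336.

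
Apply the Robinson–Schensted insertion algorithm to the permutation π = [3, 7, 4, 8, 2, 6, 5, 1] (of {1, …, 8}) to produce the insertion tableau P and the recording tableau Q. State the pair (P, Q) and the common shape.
P = [1, 4, 5] / [2, 6] / [3, 8] / [7];  Q = [1, 2, 4] / [3, 6] / [5, 7] / [8];  common shape = (3, 2, 2, 1)

Row-insert the values π_1, π_2, … into P one at a time, bumping the leftmost entry strictly greater than the inserted value down to the next row. The recording tableau Q records, in position (i, j), the step at which that cell was added to P.
  Insert 3 (step 1): P = [3];  Q = [1]
  Insert 7 (step 2): P = [3, 7];  Q = [1, 2]
  Insert 4 (step 3): P = [3, 4] / [7];  Q = [1, 2] / [3]
  Insert 8 (step 4): P = [3, 4, 8] / [7];  Q = [1, 2, 4] / [3]
  Insert 2 (step 5): P = [2, 4, 8] / [3] / [7];  Q = [1, 2, 4] / [3] / [5]
  Insert 6 (step 6): P = [2, 4, 6] / [3, 8] / [7];  Q = [1, 2, 4] / [3, 6] / [5]
  Insert 5 (step 7): P = [2, 4, 5] / [3, 6] / [7, 8];  Q = [1, 2, 4] / [3, 6] / [5, 7]
  Insert 1 (step 8): P = [1, 4, 5] / [2, 6] / [3, 8] / [7];  Q = [1, 2, 4] / [3, 6] / [5, 7] / [8]
Final shape: (3, 2, 2, 1).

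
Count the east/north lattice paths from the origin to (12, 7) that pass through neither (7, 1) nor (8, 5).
Number of paths = 27987

Inclusion–exclusion. Total paths: C(19, 12) = 50388. Through P₁: C(8, 7)·C(11, 5) = 3696. Through P₂: C(13, 8)·C(6, 4) = 19305. Since P₁ is strictly southwest of P₂, a monotone path through both must visit P₁ then P₂; paths through both = C(8, 7)·C(5, 1)·C(6, 4) = 600. Avoid both = 50388 − 3696 − 19305 + 600 = 27987.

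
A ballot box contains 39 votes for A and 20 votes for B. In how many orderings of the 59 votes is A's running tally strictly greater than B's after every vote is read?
Strict-lead orderings = 899944018195530

Total orderings of the 59 votes with 39 for A: C(59, 39) = 2794563003870330. By the Bertrand ballot formula (Cycle Lemma / reflection principle), the number of orderings in which A is strictly ahead of B throughout is (p − q)/(p + q) · C(p + q, p) = (39 − 20)/(39 + 20) · 2794563003870330 = 899944018195530.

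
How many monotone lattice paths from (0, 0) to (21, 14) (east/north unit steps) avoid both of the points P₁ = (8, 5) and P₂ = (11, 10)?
Number of paths = 1398855216

Inclusion–exclusion. Total paths: C(35, 21) = 2319959400. Through P₁: C(13, 8)·C(22, 13) = 640179540. Through P₂: C(21, 11)·C(14, 10) = 353068716. Since P₁ is strictly southwest of P₂, a monotone path through both must visit P₁ then P₂; paths through both = C(13, 8)·C(8, 3)·C(14, 10) = 72144072. Avoid both = 2319959400 − 640179540 − 353068716 + 72144072 = 1398855216.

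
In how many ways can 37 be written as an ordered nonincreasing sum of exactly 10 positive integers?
p(37, 10 parts) = 2112

Partitions of n into exactly k parts are in bijection with partitions of n − k into at most k parts (subtract 1 from each part). So p(37, exactly 10) = p(27, parts ≤ 10). Computing via the recurrence p(m, j) = p(m, j−1) + p(m−j, j) gives 2112.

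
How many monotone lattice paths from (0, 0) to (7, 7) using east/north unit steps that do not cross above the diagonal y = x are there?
C_7 = 429

These NE paths below the diagonal are counted by the Catalan number C_n = (1/(n + 1)) · C(2n, n). For n = 7: C_7 = (1/8) · C(14, 7) = 3432/8 = 429.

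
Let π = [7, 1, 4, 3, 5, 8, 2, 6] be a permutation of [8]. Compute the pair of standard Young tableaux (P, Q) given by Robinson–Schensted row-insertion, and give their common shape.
P = [1, 2, 5, 6] / [3, 8] / [4] / [7];  Q = [1, 3, 5, 6] / [2, 8] / [4] / [7];  common shape = (4, 2, 1, 1)

Row-insert the values π_1, π_2, … into P one at a time, bumping the leftmost entry strictly greater than the inserted value down to the next row. The recording tableau Q records, in position (i, j), the step at which that cell was added to P.
  Insert 7 (step 1): P = [7];  Q = [1]
  Insert 1 (step 2): P = [1] / [7];  Q = [1] / [2]
  Insert 4 (step 3): P = [1, 4] / [7];  Q = [1, 3] / [2]
  Insert 3 (step 4): P = [1, 3] / [4] / [7];  Q = [1, 3] / [2] / [4]
  Insert 5 (step 5): P = [1, 3, 5] / [4] / [7];  Q = [1, 3, 5] / [2] / [4]
  Insert 8 (step 6): P = [1, 3, 5, 8] / [4] / [7];  Q = [1, 3, 5, 6] / [2] / [4]
  Insert 2 (step 7): P = [1, 2, 5, 8] / [3] / [4] / [7];  Q = [1, 3, 5, 6] / [2] / [4] / [7]
  Insert 6 (step 8): P = [1, 2, 5, 6] / [3, 8] / [4] / [7];  Q = [1, 3, 5, 6] / [2, 8] / [4] / [7]
Final shape: (4, 2, 1, 1).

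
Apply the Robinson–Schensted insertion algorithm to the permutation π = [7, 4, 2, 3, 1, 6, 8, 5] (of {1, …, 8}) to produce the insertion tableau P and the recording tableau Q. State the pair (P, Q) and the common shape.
P = [1, 3, 5, 8] / [2, 6] / [4] / [7];  Q = [1, 4, 6, 7] / [2, 8] / [3] / [5];  common shape = (4, 2, 1, 1)

Row-insert the values π_1, π_2, … into P one at a time, bumping the leftmost entry strictly greater than the inserted value down to the next row. The recording tableau Q records, in position (i, j), the step at which that cell was added to P.
  Insert 7 (step 1): P = [7];  Q = [1]
  Insert 4 (step 2): P = [4] / [7];  Q = [1] / [2]
  Insert 2 (step 3): P = [2] / [4] / [7];  Q = [1] / [2] / [3]
  Insert 3 (step 4): P = [2, 3] / [4] / [7];  Q = [1, 4] / [2] / [3]
  Insert 1 (step 5): P = [1, 3] / [2] / [4] / [7];  Q = [1, 4] / [2] / [3] / [5]
  Insert 6 (step 6): P = [1, 3, 6] / [2] / [4] / [7];  Q = [1, 4, 6] / [2] / [3] / [5]
  Insert 8 (step 7): P = [1, 3, 6, 8] / [2] / [4] / [7];  Q = [1, 4, 6, 7] / [2] / [3] / [5]
  Insert 5 (step 8): P = [1, 3, 5, 8] / [2, 6] / [4] / [7];  Q = [1, 4, 6, 7] / [2, 8] / [3] / [5]
Final shape: (4, 2, 1, 1).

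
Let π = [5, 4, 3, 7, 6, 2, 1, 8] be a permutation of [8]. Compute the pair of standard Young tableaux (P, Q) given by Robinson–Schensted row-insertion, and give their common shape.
P = [1, 6, 8] / [2, 7] / [3] / [4] / [5];  Q = [1, 4, 8] / [2, 5] / [3] / [6] / [7];  common shape = (3, 2, 1, 1, 1)

Row-insert the values π_1, π_2, … into P one at a time, bumping the leftmost entry strictly greater than the inserted value down to the next row. The recording tableau Q records, in position (i, j), the step at which that cell was added to P.
  Insert 5 (step 1): P = [5];  Q = [1]
  Insert 4 (step 2): P = [4] / [5];  Q = [1] / [2]
  Insert 3 (step 3): P = [3] / [4] / [5];  Q = [1] / [2] / [3]
  Insert 7 (step 4): P = [3, 7] / [4] / [5];  Q = [1, 4] / [2] / [3]
  Insert 6 (step 5): P = [3, 6] / [4, 7] / [5];  Q = [1, 4] / [2, 5] / [3]
  Insert 2 (step 6): P = [2, 6] / [3, 7] / [4] / [5];  Q = [1, 4] / [2, 5] / [3] / [6]
  Insert 1 (step 7): P = [1, 6] / [2, 7] / [3] / [4] / [5];  Q = [1, 4] / [2, 5] / [3] / [6] / [7]
  Insert 8 (step 8): P = [1, 6, 8] / [2, 7] / [3] / [4] / [5];  Q = [1, 4, 8] / [2, 5] / [3] / [6] / [7]
Final shape: (3, 2, 1, 1, 1).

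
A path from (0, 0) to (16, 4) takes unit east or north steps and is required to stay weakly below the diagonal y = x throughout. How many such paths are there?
Number of paths = 3705

By the reflection principle (André's argument), the number of monotone paths to (16, 4) with n ≤ m that never go above y = x is C(20, 16) − C(20, 17) = 4845 − 1140 = 3705.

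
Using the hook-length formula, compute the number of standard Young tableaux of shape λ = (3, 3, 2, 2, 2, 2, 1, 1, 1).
# SYT of shape (3, 3, 2, 2, 2, 2, 1, 1, 1) = 159120

Hook-length formula: f^λ = n! / Π hook(c), product over all cells c of the Young diagram. For λ = (3, 3, 2, 2, 2, 2, 1, 1, 1), n = 17 boxes. Hook lengths by row (left-to-right, top-to-bottom): [11, 7, 2]; [10, 6, 1]; [8, 4]; [7, 3]; [6, 2]; [5, 1]; [3]; [2]; [1]. Product of hooks = 2235340800. So f^λ = 17! / 2235340800 = 355687428096000 / 2235340800 = 159120.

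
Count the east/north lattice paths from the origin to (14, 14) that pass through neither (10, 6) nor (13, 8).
Number of paths = 35288770

Inclusion–exclusion. Total paths: C(28, 14) = 40116600. Through P₁: C(16, 10)·C(12, 4) = 3963960. Through P₂: C(21, 13)·C(7, 1) = 1424430. Since P₁ is strictly southwest of P₂, a monotone path through both must visit P₁ then P₂; paths through both = C(16, 10)·C(5, 3)·C(7, 1) = 560560. Avoid both = 40116600 − 3963960 − 1424430 + 560560 = 35288770.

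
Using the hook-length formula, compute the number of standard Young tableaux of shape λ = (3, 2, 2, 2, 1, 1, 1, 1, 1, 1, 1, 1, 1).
# SYT of shape (3, 2, 2, 2, 1, 1, 1, 1, 1, 1, 1, 1, 1) = 22848

Hook-length formula: f^λ = n! / Π hook(c), product over all cells c of the Young diagram. For λ = (3, 2, 2, 2, 1, 1, 1, 1, 1, 1, 1, 1, 1), n = 18 boxes. Hook lengths by row (left-to-right, top-to-bottom): [15, 5, 1]; [13, 3]; [12, 2]; [11, 1]; [9]; [8]; [7]; [6]; [5]; [4]; [3]; [2]; [1]. Product of hooks = 280215936000. So f^λ = 18! / 280215936000 = 6402373705728000 / 280215936000 = 22848.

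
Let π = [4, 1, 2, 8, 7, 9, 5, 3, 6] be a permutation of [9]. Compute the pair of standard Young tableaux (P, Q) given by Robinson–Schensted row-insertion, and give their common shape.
P = [1, 2, 3, 6] / [4, 5, 9] / [7] / [8];  Q = [1, 3, 4, 6] / [2, 5, 9] / [7] / [8];  common shape = (4, 3, 1, 1)

Row-insert the values π_1, π_2, … into P one at a time, bumping the leftmost entry strictly greater than the inserted value down to the next row. The recording tableau Q records, in position (i, j), the step at which that cell was added to P.
  Insert 4 (step 1): P = [4];  Q = [1]
  Insert 1 (step 2): P = [1] / [4];  Q = [1] / [2]
  Insert 2 (step 3): P = [1, 2] / [4];  Q = [1, 3] / [2]
  Insert 8 (step 4): P = [1, 2, 8] / [4];  Q = [1, 3, 4] / [2]
  Insert 7 (step 5): P = [1, 2, 7] / [4, 8];  Q = [1, 3, 4] / [2, 5]
  Insert 9 (step 6): P = [1, 2, 7, 9] / [4, 8];  Q = [1, 3, 4, 6] / [2, 5]
  Insert 5 (step 7): P = [1, 2, 5, 9] / [4, 7] / [8];  Q = [1, 3, 4, 6] / [2, 5] / [7]
  Insert 3 (step 8): P = [1, 2, 3, 9] / [4, 5] / [7] / [8];  Q = [1, 3, 4, 6] / [2, 5] / [7] / [8]
  Insert 6 (step 9): P = [1, 2, 3, 6] / [4, 5, 9] / [7] / [8];  Q = [1, 3, 4, 6] / [2, 5, 9] / [7] / [8]
Final shape: (4, 3, 1, 1).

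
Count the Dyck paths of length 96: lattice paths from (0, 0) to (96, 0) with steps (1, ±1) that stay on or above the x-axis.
C_48 = 131327898242169365477991900

These Dyck paths are counted by the Catalan number C_n = (1/(n + 1)) · C(2n, n). For n = 48: C_48 = (1/49) · C(96, 48) = 6435067013866298908421603100/49 = 131327898242169365477991900.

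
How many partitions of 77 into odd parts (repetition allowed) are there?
p_odd(77) = 58499

Enumerate partitions using only odd parts via the recurrence o(n, m) = o(n, m−2) + o(n−m, m) over odd m, starting from the largest odd part ≤ n. This gives p_odd(77) = 58499. (Euler's theorem: equals the count of distinct-part partitions.)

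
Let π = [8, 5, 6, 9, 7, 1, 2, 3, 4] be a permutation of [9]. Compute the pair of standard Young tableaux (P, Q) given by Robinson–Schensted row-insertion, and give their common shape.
P = [1, 2, 3, 4] / [5, 6, 7] / [8, 9];  Q = [1, 3, 4, 9] / [2, 5, 8] / [6, 7];  common shape = (4, 3, 2)

Row-insert the values π_1, π_2, … into P one at a time, bumping the leftmost entry strictly greater than the inserted value down to the next row. The recording tableau Q records, in position (i, j), the step at which that cell was added to P.
  Insert 8 (step 1): P = [8];  Q = [1]
  Insert 5 (step 2): P = [5] / [8];  Q = [1] / [2]
  Insert 6 (step 3): P = [5, 6] / [8];  Q = [1, 3] / [2]
  Insert 9 (step 4): P = [5, 6, 9] / [8];  Q = [1, 3, 4] / [2]
  Insert 7 (step 5): P = [5, 6, 7] / [8, 9];  Q = [1, 3, 4] / [2, 5]
  Insert 1 (step 6): P = [1, 6, 7] / [5, 9] / [8];  Q = [1, 3, 4] / [2, 5] / [6]
  Insert 2 (step 7): P = [1, 2, 7] / [5, 6] / [8, 9];  Q = [1, 3, 4] / [2, 5] / [6, 7]
  Insert 3 (step 8): P = [1, 2, 3] / [5, 6, 7] / [8, 9];  Q = [1, 3, 4] / [2, 5, 8] / [6, 7]
  Insert 4 (step 9): P = [1, 2, 3, 4] / [5, 6, 7] / [8, 9];  Q = [1, 3, 4, 9] / [2, 5, 8] / [6, 7]
Final shape: (4, 3, 2).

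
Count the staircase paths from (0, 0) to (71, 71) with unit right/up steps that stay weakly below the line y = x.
C_71 = 5175569924646105559418940193995065716350

These NE paths below the diagonal are counted by the Catalan number C_n = (1/(n + 1)) · C(2n, n). For n = 71: C_71 = (1/72) · C(142, 71) = 372641034574519600278163693967644731577200/72 = 5175569924646105559418940193995065716350.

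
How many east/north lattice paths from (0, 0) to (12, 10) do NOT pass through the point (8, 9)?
Number of paths = 525096

Total paths from (0, 0) to (12, 10): C(22, 12) = 646646. Paths through (8, 9): (paths (0, 0) → (8, 9)) × (paths (8, 9) → (12, 10)) = C(17, 8) · C(5, 4) = 24310 · 5 = 121550. Avoidance count = 646646 − 121550 = 525096.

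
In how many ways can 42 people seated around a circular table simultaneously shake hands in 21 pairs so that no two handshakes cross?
C_21 = 24466267020

These noncrossing handshakes are counted by the Catalan number C_n = (1/(n + 1)) · C(2n, n). For n = 21: C_21 = (1/22) · C(42, 21) = 538257874440/22 = 24466267020.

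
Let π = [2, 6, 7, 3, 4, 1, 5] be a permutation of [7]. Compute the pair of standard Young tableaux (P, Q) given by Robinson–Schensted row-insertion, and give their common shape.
P = [1, 3, 4, 5] / [2, 7] / [6];  Q = [1, 2, 3, 7] / [4, 5] / [6];  common shape = (4, 2, 1)

Row-insert the values π_1, π_2, … into P one at a time, bumping the leftmost entry strictly greater than the inserted value down to the next row. The recording tableau Q records, in position (i, j), the step at which that cell was added to P.
  Insert 2 (step 1): P = [2];  Q = [1]
  Insert 6 (step 2): P = [2, 6];  Q = [1, 2]
  Insert 7 (step 3): P = [2, 6, 7];  Q = [1, 2, 3]
  Insert 3 (step 4): P = [2, 3, 7] / [6];  Q = [1, 2, 3] / [4]
  Insert 4 (step 5): P = [2, 3, 4] / [6, 7];  Q = [1, 2, 3] / [4, 5]
  Insert 1 (step 6): P = [1, 3, 4] / [2, 7] / [6];  Q = [1, 2, 3] / [4, 5] / [6]
  Insert 5 (step 7): P = [1, 3, 4, 5] / [2, 7] / [6];  Q = [1, 2, 3, 7] / [4, 5] / [6]
Final shape: (4, 2, 1).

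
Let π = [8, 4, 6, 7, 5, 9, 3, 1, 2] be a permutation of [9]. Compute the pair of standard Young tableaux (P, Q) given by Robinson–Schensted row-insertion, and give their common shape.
P = [1, 2, 7, 9] / [3, 5] / [4] / [6] / [8];  Q = [1, 3, 4, 6] / [2, 9] / [5] / [7] / [8];  common shape = (4, 2, 1, 1, 1)

Row-insert the values π_1, π_2, … into P one at a time, bumping the leftmost entry strictly greater than the inserted value down to the next row. The recording tableau Q records, in position (i, j), the step at which that cell was added to P.
  Insert 8 (step 1): P = [8];  Q = [1]
  Insert 4 (step 2): P = [4] / [8];  Q = [1] / [2]
  Insert 6 (step 3): P = [4, 6] / [8];  Q = [1, 3] / [2]
  Insert 7 (step 4): P = [4, 6, 7] / [8];  Q = [1, 3, 4] / [2]
  Insert 5 (step 5): P = [4, 5, 7] / [6] / [8];  Q = [1, 3, 4] / [2] / [5]
  Insert 9 (step 6): P = [4, 5, 7, 9] / [6] / [8];  Q = [1, 3, 4, 6] / [2] / [5]
  Insert 3 (step 7): P = [3, 5, 7, 9] / [4] / [6] / [8];  Q = [1, 3, 4, 6] / [2] / [5] / [7]
  Insert 1 (step 8): P = [1, 5, 7, 9] / [3] / [4] / [6] / [8];  Q = [1, 3, 4, 6] / [2] / [5] / [7] / [8]
  Insert 2 (step 9): P = [1, 2, 7, 9] / [3, 5] / [4] / [6] / [8];  Q = [1, 3, 4, 6] / [2, 9] / [5] / [7] / [8]
Final shape: (4, 2, 1, 1, 1).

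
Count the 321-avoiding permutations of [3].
C_3 = 5

These 321-avoiding permutations are counted by the Catalan number C_n = (1/(n + 1)) · C(2n, n). For n = 3: C_3 = (1/4) · C(6, 3) = 20/4 = 5.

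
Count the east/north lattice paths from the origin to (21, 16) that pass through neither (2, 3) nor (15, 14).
Number of paths = 7929313710

Inclusion–exclusion. Total paths: C(37, 21) = 12875774670. Through P₁: C(5, 2)·C(32, 19) = 3473736000. Through P₂: C(29, 15)·C(8, 6) = 2171645280. Since P₁ is strictly southwest of P₂, a monotone path through both must visit P₁ then P₂; paths through both = C(5, 2)·C(24, 13)·C(8, 6) = 698920320. Avoid both = 12875774670 − 3473736000 − 2171645280 + 698920320 = 7929313710.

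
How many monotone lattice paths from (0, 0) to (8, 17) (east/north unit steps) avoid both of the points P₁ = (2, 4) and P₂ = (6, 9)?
Number of paths = 534420

Inclusion–exclusion. Total paths: C(25, 8) = 1081575. Through P₁: C(6, 2)·C(19, 6) = 406980. Through P₂: C(15, 6)·C(10, 2) = 225225. Since P₁ is strictly southwest of P₂, a monotone path through both must visit P₁ then P₂; paths through both = C(6, 2)·C(9, 4)·C(10, 2) = 85050. Avoid both = 1081575 − 406980 − 225225 + 85050 = 534420.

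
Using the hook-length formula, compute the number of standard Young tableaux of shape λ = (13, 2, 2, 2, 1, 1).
# SYT of shape (13, 2, 2, 2, 1, 1) = 3292016

Hook-length formula: f^λ = n! / Π hook(c), product over all cells c of the Young diagram. For λ = (13, 2, 2, 2, 1, 1), n = 21 boxes. Hook lengths by row (left-to-right, top-to-bottom): [18, 15, 11, 10, 9, 8, 7, 6, 5, 4, 3, 2, 1]; [6, 3]; [5, 2]; [4, 1]; [2]; [1]. Product of hooks = 15519651840000. So f^λ = 21! / 15519651840000 = 51090942171709440000 / 15519651840000 = 3292016.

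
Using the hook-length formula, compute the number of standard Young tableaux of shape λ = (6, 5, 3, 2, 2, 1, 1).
# SYT of shape (6, 5, 3, 2, 2, 1, 1) = 249420600

Hook-length formula: f^λ = n! / Π hook(c), product over all cells c of the Young diagram. For λ = (6, 5, 3, 2, 2, 1, 1), n = 20 boxes. Hook lengths by row (left-to-right, top-to-bottom): [12, 9, 6, 4, 3, 1]; [10, 7, 4, 2, 1]; [7, 4, 1]; [5, 2]; [4, 1]; [2]; [1]. Product of hooks = 9754214400. So f^λ = 20! / 9754214400 = 2432902008176640000 / 9754214400 = 249420600.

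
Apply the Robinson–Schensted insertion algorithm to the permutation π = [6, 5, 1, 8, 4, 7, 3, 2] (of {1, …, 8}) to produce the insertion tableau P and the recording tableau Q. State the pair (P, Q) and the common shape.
P = [1, 2, 7] / [3, 8] / [4] / [5] / [6];  Q = [1, 4, 6] / [2, 5] / [3] / [7] / [8];  common shape = (3, 2, 1, 1, 1)

Row-insert the values π_1, π_2, … into P one at a time, bumping the leftmost entry strictly greater than the inserted value down to the next row. The recording tableau Q records, in position (i, j), the step at which that cell was added to P.
  Insert 6 (step 1): P = [6];  Q = [1]
  Insert 5 (step 2): P = [5] / [6];  Q = [1] / [2]
  Insert 1 (step 3): P = [1] / [5] / [6];  Q = [1] / [2] / [3]
  Insert 8 (step 4): P = [1, 8] / [5] / [6];  Q = [1, 4] / [2] / [3]
  Insert 4 (step 5): P = [1, 4] / [5, 8] / [6];  Q = [1, 4] / [2, 5] / [3]
  Insert 7 (step 6): P = [1, 4, 7] / [5, 8] / [6];  Q = [1, 4, 6] / [2, 5] / [3]
  Insert 3 (step 7): P = [1, 3, 7] / [4, 8] / [5] / [6];  Q = [1, 4, 6] / [2, 5] / [3] / [7]
  Insert 2 (step 8): P = [1, 2, 7] / [3, 8] / [4] / [5] / [6];  Q = [1, 4, 6] / [2, 5] / [3] / [7] / [8]
Final shape: (3, 2, 1, 1, 1).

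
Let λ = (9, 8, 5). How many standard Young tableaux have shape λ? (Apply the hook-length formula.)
# SYT of shape (9, 8, 5) = 31039008

Hook-length formula: f^λ = n! / Π hook(c), product over all cells c of the Young diagram. For λ = (9, 8, 5), n = 22 boxes. Hook lengths by row (left-to-right, top-to-bottom): [11, 10, 9, 8, 7, 5, 4, 3, 1]; [9, 8, 7, 6, 5, 3, 2, 1]; [5, 4, 3, 2, 1]. Product of hooks = 36212520960000. So f^λ = 22! / 36212520960000 = 1124000727777607680000 / 36212520960000 = 31039008.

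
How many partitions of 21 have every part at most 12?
p(21, parts ≤ 12) = 725

Use the recurrence p(n, m) = p(n, m−1) + p(n−m, m): either the largest part is < m (count p(n, m−1)) or the largest part is exactly m (remove one copy of m, count p(n−m, m)). With p(0, ·) = 1 this gives p(21, parts ≤ 12) = 725. (By conjugating Young diagrams, this also counts partitions of 21 into at most 12 parts.)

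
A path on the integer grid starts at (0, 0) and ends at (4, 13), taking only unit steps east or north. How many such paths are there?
Number of paths = 2380

A monotone lattice path from (0, 0) to (4, 13) consists of 4 east steps and 13 north steps in some order, so it is determined by which 4 of the 17 steps are east. The count is C(17, 4) = 2380.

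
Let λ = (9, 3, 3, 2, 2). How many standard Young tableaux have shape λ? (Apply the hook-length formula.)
# SYT of shape (9, 3, 3, 2, 2) = 8356656

Hook-length formula: f^λ = n! / Π hook(c), product over all cells c of the Young diagram. For λ = (9, 3, 3, 2, 2), n = 19 boxes. Hook lengths by row (left-to-right, top-to-bottom): [13, 12, 9, 6, 5, 4, 3, 2, 1]; [6, 5, 2]; [5, 4, 1]; [3, 2]; [2, 1]. Product of hooks = 14556672000. So f^λ = 19! / 14556672000 = 121645100408832000 / 14556672000 = 8356656.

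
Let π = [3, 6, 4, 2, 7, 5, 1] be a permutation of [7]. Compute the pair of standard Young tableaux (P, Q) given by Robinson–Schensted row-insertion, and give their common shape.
P = [1, 4, 5] / [2, 7] / [3] / [6];  Q = [1, 2, 5] / [3, 6] / [4] / [7];  common shape = (3, 2, 1, 1)

Row-insert the values π_1, π_2, … into P one at a time, bumping the leftmost entry strictly greater than the inserted value down to the next row. The recording tableau Q records, in position (i, j), the step at which that cell was added to P.
  Insert 3 (step 1): P = [3];  Q = [1]
  Insert 6 (step 2): P = [3, 6];  Q = [1, 2]
  Insert 4 (step 3): P = [3, 4] / [6];  Q = [1, 2] / [3]
  Insert 2 (step 4): P = [2, 4] / [3] / [6];  Q = [1, 2] / [3] / [4]
  Insert 7 (step 5): P = [2, 4, 7] / [3] / [6];  Q = [1, 2, 5] / [3] / [4]
  Insert 5 (step 6): P = [2, 4, 5] / [3, 7] / [6];  Q = [1, 2, 5] / [3, 6] / [4]
  Insert 1 (step 7): P = [1, 4, 5] / [2, 7] / [3] / [6];  Q = [1, 2, 5] / [3, 6] / [4] / [7]
Final shape: (3, 2, 1, 1).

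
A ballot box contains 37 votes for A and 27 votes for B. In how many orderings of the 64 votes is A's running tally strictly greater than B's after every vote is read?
Strict-lead orderings = 132287027886768230

Total orderings of the 64 votes with 37 for A: C(64, 37) = 846636978475316672. By the Bertrand ballot formula (Cycle Lemma / reflection principle), the number of orderings in which A is strictly ahead of B throughout is (p − q)/(p + q) · C(p + q, p) = (37 − 27)/(37 + 27) · 846636978475316672 = 132287027886768230.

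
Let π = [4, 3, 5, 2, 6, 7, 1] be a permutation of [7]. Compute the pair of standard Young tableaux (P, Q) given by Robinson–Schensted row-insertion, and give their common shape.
P = [1, 5, 6, 7] / [2] / [3] / [4];  Q = [1, 3, 5, 6] / [2] / [4] / [7];  common shape = (4, 1, 1, 1)

Row-insert the values π_1, π_2, … into P one at a time, bumping the leftmost entry strictly greater than the inserted value down to the next row. The recording tableau Q records, in position (i, j), the step at which that cell was added to P.
  Insert 4 (step 1): P = [4];  Q = [1]
  Insert 3 (step 2): P = [3] / [4];  Q = [1] / [2]
  Insert 5 (step 3): P = [3, 5] / [4];  Q = [1, 3] / [2]
  Insert 2 (step 4): P = [2, 5] / [3] / [4];  Q = [1, 3] / [2] / [4]
  Insert 6 (step 5): P = [2, 5, 6] / [3] / [4];  Q = [1, 3, 5] / [2] / [4]
  Insert 7 (step 6): P = [2, 5, 6, 7] / [3] / [4];  Q = [1, 3, 5, 6] / [2] / [4]
  Insert 1 (step 7): P = [1, 5, 6, 7] / [2] / [3] / [4];  Q = [1, 3, 5, 6] / [2] / [4] / [7]
Final shape: (4, 1, 1, 1).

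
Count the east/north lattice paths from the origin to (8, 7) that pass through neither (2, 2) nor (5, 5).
Number of paths = 2343

Inclusion–exclusion. Total paths: C(15, 8) = 6435. Through P₁: C(4, 2)·C(11, 6) = 2772. Through P₂: C(10, 5)·C(5, 3) = 2520. Since P₁ is strictly southwest of P₂, a monotone path through both must visit P₁ then P₂; paths through both = C(4, 2)·C(6, 3)·C(5, 3) = 1200. Avoid both = 6435 − 2772 − 2520 + 1200 = 2343.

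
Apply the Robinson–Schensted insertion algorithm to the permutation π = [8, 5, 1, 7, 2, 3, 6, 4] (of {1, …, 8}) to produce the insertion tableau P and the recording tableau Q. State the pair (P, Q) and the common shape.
P = [1, 2, 3, 4] / [5, 6] / [7] / [8];  Q = [1, 4, 6, 7] / [2, 5] / [3] / [8];  common shape = (4, 2, 1, 1)

Row-insert the values π_1, π_2, … into P one at a time, bumping the leftmost entry strictly greater than the inserted value down to the next row. The recording tableau Q records, in position (i, j), the step at which that cell was added to P.
  Insert 8 (step 1): P = [8];  Q = [1]
  Insert 5 (step 2): P = [5] / [8];  Q = [1] / [2]
  Insert 1 (step 3): P = [1] / [5] / [8];  Q = [1] / [2] / [3]
  Insert 7 (step 4): P = [1, 7] / [5] / [8];  Q = [1, 4] / [2] / [3]
  Insert 2 (step 5): P = [1, 2] / [5, 7] / [8];  Q = [1, 4] / [2, 5] / [3]
  Insert 3 (step 6): P = [1, 2, 3] / [5, 7] / [8];  Q = [1, 4, 6] / [2, 5] / [3]
  Insert 6 (step 7): P = [1, 2, 3, 6] / [5, 7] / [8];  Q = [1, 4, 6, 7] / [2, 5] / [3]
  Insert 4 (step 8): P = [1, 2, 3, 4] / [5, 6] / [7] / [8];  Q = [1, 4, 6, 7] / [2, 5] / [3] / [8]
Final shape: (4, 2, 1, 1).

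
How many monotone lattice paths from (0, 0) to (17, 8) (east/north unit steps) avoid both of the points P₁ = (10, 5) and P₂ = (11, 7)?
Number of paths = 561510

Inclusion–exclusion. Total paths: C(25, 17) = 1081575. Through P₁: C(15, 10)·C(10, 7) = 360360. Through P₂: C(18, 11)·C(7, 6) = 222768. Since P₁ is strictly southwest of P₂, a monotone path through both must visit P₁ then P₂; paths through both = C(15, 10)·C(3, 1)·C(7, 6) = 63063. Avoid both = 1081575 − 360360 − 222768 + 63063 = 561510.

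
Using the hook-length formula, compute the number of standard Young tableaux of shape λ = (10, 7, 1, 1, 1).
# SYT of shape (10, 7, 1, 1, 1) = 4434144

Hook-length formula: f^λ = n! / Π hook(c), product over all cells c of the Young diagram. For λ = (10, 7, 1, 1, 1), n = 20 boxes. Hook lengths by row (left-to-right, top-to-bottom): [14, 10, 9, 8, 7, 6, 5, 3, 2, 1]; [10, 6, 5, 4, 3, 2, 1]; [3]; [2]; [1]. Product of hooks = 548674560000. So f^λ = 20! / 548674560000 = 2432902008176640000 / 548674560000 = 4434144.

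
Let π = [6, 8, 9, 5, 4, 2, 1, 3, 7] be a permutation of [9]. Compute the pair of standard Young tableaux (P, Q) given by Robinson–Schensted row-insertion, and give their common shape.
P = [1, 3, 7] / [2, 8, 9] / [4] / [5] / [6];  Q = [1, 2, 3] / [4, 8, 9] / [5] / [6] / [7];  common shape = (3, 3, 1, 1, 1)

Row-insert the values π_1, π_2, … into P one at a time, bumping the leftmost entry strictly greater than the inserted value down to the next row. The recording tableau Q records, in position (i, j), the step at which that cell was added to P.
  Insert 6 (step 1): P = [6];  Q = [1]
  Insert 8 (step 2): P = [6, 8];  Q = [1, 2]
  Insert 9 (step 3): P = [6, 8, 9];  Q = [1, 2, 3]
  Insert 5 (step 4): P = [5, 8, 9] / [6];  Q = [1, 2, 3] / [4]
  Insert 4 (step 5): P = [4, 8, 9] / [5] / [6];  Q = [1, 2, 3] / [4] / [5]
  Insert 2 (step 6): P = [2, 8, 9] / [4] / [5] / [6];  Q = [1, 2, 3] / [4] / [5] / [6]
  Insert 1 (step 7): P = [1, 8, 9] / [2] / [4] / [5] / [6];  Q = [1, 2, 3] / [4] / [5] / [6] / [7]
  Insert 3 (step 8): P = [1, 3, 9] / [2, 8] / [4] / [5] / [6];  Q = [1, 2, 3] / [4, 8] / [5] / [6] / [7]
  Insert 7 (step 9): P = [1, 3, 7] / [2, 8, 9] / [4] / [5] / [6];  Q = [1, 2, 3] / [4, 8, 9] / [5] / [6] / [7]
Final shape: (3, 3, 1, 1, 1).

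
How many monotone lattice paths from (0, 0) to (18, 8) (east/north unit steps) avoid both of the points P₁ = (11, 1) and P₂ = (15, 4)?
Number of paths = 1400131

Inclusion–exclusion. Total paths: C(26, 18) = 1562275. Through P₁: C(12, 11)·C(14, 7) = 41184. Through P₂: C(19, 15)·C(7, 3) = 135660. Since P₁ is strictly southwest of P₂, a monotone path through both must visit P₁ then P₂; paths through both = C(12, 11)·C(7, 4)·C(7, 3) = 14700. Avoid both = 1562275 − 41184 − 135660 + 14700 = 1400131.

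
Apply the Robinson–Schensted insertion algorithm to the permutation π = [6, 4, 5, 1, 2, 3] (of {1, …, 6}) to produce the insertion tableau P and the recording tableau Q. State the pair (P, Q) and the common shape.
P = [1, 2, 3] / [4, 5] / [6];  Q = [1, 3, 6] / [2, 5] / [4];  common shape = (3, 2, 1)

Row-insert the values π_1, π_2, … into P one at a time, bumping the leftmost entry strictly greater than the inserted value down to the next row. The recording tableau Q records, in position (i, j), the step at which that cell was added to P.
  Insert 6 (step 1): P = [6];  Q = [1]
  Insert 4 (step 2): P = [4] / [6];  Q = [1] / [2]
  Insert 5 (step 3): P = [4, 5] / [6];  Q = [1, 3] / [2]
  Insert 1 (step 4): P = [1, 5] / [4] / [6];  Q = [1, 3] / [2] / [4]
  Insert 2 (step 5): P = [1, 2] / [4, 5] / [6];  Q = [1, 3] / [2, 5] / [4]
  Insert 3 (step 6): P = [1, 2, 3] / [4, 5] / [6];  Q = [1, 3, 6] / [2, 5] / [4]
Final shape: (3, 2, 1).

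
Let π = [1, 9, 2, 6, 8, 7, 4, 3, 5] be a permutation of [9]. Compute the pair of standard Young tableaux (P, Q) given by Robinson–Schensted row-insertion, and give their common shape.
P = [1, 2, 3, 5] / [4, 7] / [6] / [8] / [9];  Q = [1, 2, 4, 5] / [3, 9] / [6] / [7] / [8];  common shape = (4, 2, 1, 1, 1)

Row-insert the values π_1, π_2, … into P one at a time, bumping the leftmost entry strictly greater than the inserted value down to the next row. The recording tableau Q records, in position (i, j), the step at which that cell was added to P.
  Insert 1 (step 1): P = [1];  Q = [1]
  Insert 9 (step 2): P = [1, 9];  Q = [1, 2]
  Insert 2 (step 3): P = [1, 2] / [9];  Q = [1, 2] / [3]
  Insert 6 (step 4): P = [1, 2, 6] / [9];  Q = [1, 2, 4] / [3]
  Insert 8 (step 5): P = [1, 2, 6, 8] / [9];  Q = [1, 2, 4, 5] / [3]
  Insert 7 (step 6): P = [1, 2, 6, 7] / [8] / [9];  Q = [1, 2, 4, 5] / [3] / [6]
  Insert 4 (step 7): P = [1, 2, 4, 7] / [6] / [8] / [9];  Q = [1, 2, 4, 5] / [3] / [6] / [7]
  Insert 3 (step 8): P = [1, 2, 3, 7] / [4] / [6] / [8] / [9];  Q = [1, 2, 4, 5] / [3] / [6] / [7] / [8]
  Insert 5 (step 9): P = [1, 2, 3, 5] / [4, 7] / [6] / [8] / [9];  Q = [1, 2, 4, 5] / [3, 9] / [6] / [7] / [8]
Final shape: (4, 2, 1, 1, 1).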